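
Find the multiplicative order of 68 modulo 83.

41

ord(68) | φ(83) = 83 − 1 = 82 = 2 · 41.
Divisors of 82: 1, 2, 41, 82.
Check 68^d mod 83 for each divisor in increasing order:
68^1 ≡ 68 (mod 83)
68^2 ≡ 59 (mod 83)
68^41 ≡ 1 (mod 83) ✓
The smallest such exponent is 41, so the order of 68 is 41.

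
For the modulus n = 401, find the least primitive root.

3

φ(401) = 401 − 1 = 400 = 2^4 · 5^2.
g is a primitive root iff g^(400/q) ≢ 1 (mod 401) for each prime q ∈ {2, 5}.
g = 2: 2^200 ≡ 1 — hits 1, so not a primitive root.
g = 3: 3^200 ≡ 400; 3^80 ≡ 72 — none is 1, so 3 is a primitive root.
Hence the least primitive root of 401 is 3.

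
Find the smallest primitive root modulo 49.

φ(49) = φ(7^2) = 7·(7−1) = 42 = 2 · 3 · 7.
g is a primitive root iff g^(42/q) ≢ 1 (mod 49) for each prime q ∈ {2, 3, 7}.
g = 2: 2^21 ≡ 1 — hits 1, so not a primitive root.
g = 3: 3^21 ≡ 48; 3^14 ≡ 30; 3^6 ≡ 43 — none is 1, so 3 is a primitive root.
Hence the least primitive root of 49 is 3.

3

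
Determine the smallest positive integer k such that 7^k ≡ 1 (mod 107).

ord(7) | φ(107) = 107 − 1 = 106 = 2 · 53.
Divisors of 106: 1, 2, 53, 106.
Test each divisor d:
7^1 ≡ 7
7^2 ≡ 49
7^53 ≡ 106
7^106 ≡ 1
Hence ord(7) = 106.

106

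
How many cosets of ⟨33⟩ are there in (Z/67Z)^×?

ord(33) | φ(67) = 67 − 1 = 66 = 2 · 3 · 11.
Divisors of 66: 1, 2, 3, 6, 11, 22, 33, 66.
Evaluate successive powers at the divisors of 66:
33^1 ≡ 33 (mod 67)
33^2 ≡ 17 (mod 67)
33^3 ≡ 25 (mod 67)
33^6 ≡ 22 (mod 67)
33^11 ≡ 37 (mod 67)
33^22 ≡ 29 (mod 67)
33^33 ≡ 1 (mod 67) ✓
Thus |⟨33⟩| = ord(33) = 33.
Index = |(Z/67Z)^×| / |⟨33⟩| = 66 / 33 = 2.

2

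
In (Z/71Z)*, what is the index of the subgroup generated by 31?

1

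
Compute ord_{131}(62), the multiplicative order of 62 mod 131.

13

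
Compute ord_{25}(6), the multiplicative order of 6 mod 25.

5

Since 6 ∈ (Z/25Z)^×, its order divides φ(25) = φ(5^2) = 5·(5−1) = 20 = 2^2 · 5.
Divisors of 20: 1, 2, 4, 5, 10, 20.
Evaluate successive powers at the divisors of 20:
6^1 ≡ 6 (mod 25)
6^2 ≡ 11 (mod 25)
6^4 ≡ 21 (mod 25)
6^5 ≡ 1 (mod 25) ✓
The smallest such exponent is 5, so the order of 6 is 5.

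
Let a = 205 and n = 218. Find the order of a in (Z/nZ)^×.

108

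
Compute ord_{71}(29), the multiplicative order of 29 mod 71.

The order of 29 must divide φ(71) = 71 − 1 = 70 = 2 · 5 · 7.
Divisors of 70: 1, 2, 5, 7, 10, 14, 35, 70.
Test each divisor d:
29^1 ≡ 29
29^2 ≡ 60
29^5 ≡ 30
29^7 ≡ 25
29^10 ≡ 48
29^14 ≡ 57
29^35 ≡ 1
Therefore the multiplicative order of 29 modulo 71 is 35.

35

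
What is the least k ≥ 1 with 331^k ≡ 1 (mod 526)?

131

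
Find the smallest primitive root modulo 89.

φ(89) = 89 − 1 = 88 = 2^3 · 11.
Test candidates g = 2, 3, … against the prime factors q ∈ {2, 11} of φ(89): g is a generator iff g^(88/q) ≢ 1 for every such q.
g = 2: 2^44 ≡ 1 — hits 1, so not a primitive root.
g = 3: 3^44 ≡ 88; 3^8 ≡ 64 — none is 1, so 3 is a primitive root.
So 3 is the smallest generator of (Z/89Z)^×.

3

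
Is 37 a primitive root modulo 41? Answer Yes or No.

φ(41) = 41 − 1 = 40 = 2^3 · 5.
37 is a primitive root mod 41 iff 37^(φ(41)/q) ≢ 1 for every prime q | φ(41), i.e. q ∈ {2, 5}.
37^20 ≡ 1 (mod 41)  [q = 2: ≡ 1 ✗]
37^8 ≡ 18 (mod 41)  [q = 5: ≢ 1 ✓]
Since 37^20 ≡ 1, the order of 37 divides 20 < 40, so 37 is not a primitive root.

No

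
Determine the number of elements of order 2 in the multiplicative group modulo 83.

φ(83) = 83 − 1 = 82 = 2 · 41.
Since (Z/83Z)^× is cyclic of order 82, the number of elements of order d is φ(d) when d | 82 and 0 otherwise.
2 | 82, and φ(2) = 2 − 1 = 1.

1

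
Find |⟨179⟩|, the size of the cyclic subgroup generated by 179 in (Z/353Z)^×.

352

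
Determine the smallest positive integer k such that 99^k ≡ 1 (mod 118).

58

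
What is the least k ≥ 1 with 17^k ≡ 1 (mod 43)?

21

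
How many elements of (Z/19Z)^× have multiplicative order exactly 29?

φ(19) = 19 − 1 = 18 = 2 · 3^2.
In a cyclic group of order 18, there are φ(d) elements of order d for each divisor d of 18, and zero for non-divisors.
Here 18 is not a multiple of 29, so there are no elements of order 29.

0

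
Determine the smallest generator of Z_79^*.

φ(79) = 79 − 1 = 78 = 2 · 3 · 13.
Test candidates g = 2, 3, … against the prime factors q ∈ {2, 3, 13} of φ(79): g is a generator iff g^(78/q) ≢ 1 for every such q.
g = 2: 2^39 ≡ 1 — hits 1, so not a primitive root.
g = 3: 3^39 ≡ 78; 3^26 ≡ 23; 3^6 ≡ 18 — none is 1, so 3 is a primitive root.
Hence the least primitive root of 79 is 3.

3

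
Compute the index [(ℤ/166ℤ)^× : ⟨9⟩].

2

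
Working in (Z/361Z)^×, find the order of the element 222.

342

The order of 222 must divide φ(361) = φ(19^2) = 19·(19−1) = 342 = 2 · 3^2 · 19.
Divisors of 342: 1, 2, 3, 6, 9, 18, 19, 38, 57, 114, 171, 342.
Check 222^d mod 361 for each divisor in increasing order:
222^1 ≡ 222 (mod 361)
222^2 ≡ 188 (mod 361)
222^3 ≡ 221 (mod 361)
222^6 ≡ 106 (mod 361)
222^9 ≡ 322 (mod 361)
222^18 ≡ 77 (mod 361)
222^19 ≡ 127 (mod 361)
222^38 ≡ 245 (mod 361)
222^57 ≡ 69 (mod 361)
222^114 ≡ 68 (mod 361)
222^171 ≡ 360 (mod 361)
222^342 ≡ 1 (mod 361) ✓
So ord_361(222) = 342.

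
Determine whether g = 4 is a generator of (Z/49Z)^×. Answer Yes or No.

φ(49) = φ(7^2) = 7·(7−1) = 42 = 2 · 3 · 7.
An element g generates (Z/49Z)^× iff g^(42/q) ≢ 1 (mod 49) for each prime q ∈ {2, 3, 7}.
4^21 ≡ 1 (mod 49)  [q = 2: ≡ 1 ✗]
4^14 ≡ 30 (mod 49)  [q = 3: ≢ 1 ✓]
4^6 ≡ 29 (mod 49)  [q = 7: ≢ 1 ✓]
The check at q = 2 fails, so 4 generates a proper subgroup.

No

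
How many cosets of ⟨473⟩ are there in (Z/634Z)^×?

By Lagrange's theorem, ord_634(473) divides φ(634) = φ(2)·φ(317) = 1·316 = 316 = 2^2 · 79.
Divisors of 316: 1, 2, 4, 79, 158, 316.
Check 473^d mod 634 for each divisor in increasing order:
473^1 ≡ 473 (mod 634)
473^2 ≡ 561 (mod 634)
473^4 ≡ 257 (mod 634)
473^79 ≡ 1 (mod 634) ✓
So ord_634(473) = 79, hence |⟨473⟩| = 79.
Index = |(Z/634Z)^×| / |⟨473⟩| = 316 / 79 = 4.

4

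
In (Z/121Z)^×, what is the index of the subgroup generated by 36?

By Lagrange's theorem, ord_121(36) divides φ(121) = φ(11^2) = 11·(11−1) = 110 = 2 · 5 · 11.
Divisors of 110: 1, 2, 5, 10, 11, 22, 55, 110.
Evaluate successive powers at the divisors of 110:
36^1 ≡ 36 (mod 121)
36^2 ≡ 86 (mod 121)
36^5 ≡ 56 (mod 121)
36^10 ≡ 111 (mod 121)
36^11 ≡ 3 (mod 121)
36^22 ≡ 9 (mod 121)
36^55 ≡ 1 (mod 121) ✓
The order of 36 is 55, so the subgroup it generates has 55 elements.
Index = |(Z/121Z)^×| / |⟨36⟩| = 110 / 55 = 2.

2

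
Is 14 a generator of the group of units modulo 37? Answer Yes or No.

No

φ(37) = 37 − 1 = 36 = 2^2 · 3^2.
It suffices to check that the order of 14 is not a proper divisor of 36: compute 14^(36/q) for q ∈ {2, 3}.
14^18 ≡ 36 (mod 37)  [q = 2: ≢ 1 ✓]
14^12 ≡ 1 (mod 37)  [q = 3: ≡ 1 ✗]
The check at q = 3 fails, so 14 generates a proper subgroup.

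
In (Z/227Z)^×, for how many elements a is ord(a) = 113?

φ(227) = 227 − 1 = 226 = 2 · 113.
Since (Z/227Z)^× is cyclic of order 226, the number of elements of order d is φ(d) when d | 226 and 0 otherwise.
113 | 226, and φ(113) = 113 − 1 = 112.

112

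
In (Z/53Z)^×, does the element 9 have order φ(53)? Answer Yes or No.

No

φ(53) = 53 − 1 = 52 = 2^2 · 13.
It suffices to check that the order of 9 is not a proper divisor of 52: compute 9^(52/q) for q ∈ {2, 13}.
9^26 ≡ 1 (mod 53)  [q = 2: ≡ 1 ✗]
9^4 ≡ 42 (mod 53)  [q = 13: ≢ 1 ✓]
The check at q = 2 fails, so 9 generates a proper subgroup.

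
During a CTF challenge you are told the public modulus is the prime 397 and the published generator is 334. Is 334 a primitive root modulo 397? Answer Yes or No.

No

φ(397) = 397 − 1 = 396 = 2^2 · 3^2 · 11.
Test 334^(396/q) mod 397 for each prime factor q of 396:
334^198 ≡ 396 (mod 397)  [q = 2: ≢ 1 ✓]
334^132 ≡ 1 (mod 397)  [q = 3: ≡ 1 ✗]
334^36 ≡ 1 (mod 397)  [q = 11: ≡ 1 ✗]
The check at q = 3 fails, so 334 generates a proper subgroup.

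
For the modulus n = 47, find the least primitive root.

5

φ(47) = 47 − 1 = 46 = 2 · 23.
g is a primitive root iff g^(46/q) ≢ 1 (mod 47) for each prime q ∈ {2, 23}.
g = 2: 2^23 ≡ 1 — hits 1, so not a primitive root.
g = 3: 3^23 ≡ 1 — hits 1, so not a primitive root.
g = 4: 4^23 ≡ 1 — hits 1, so not a primitive root.
g = 5: 5^23 ≡ 46; 5^2 ≡ 25 — none is 1, so 5 is a primitive root.
So 5 is the smallest generator of (Z/47Z)^×.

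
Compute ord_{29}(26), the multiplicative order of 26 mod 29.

The order of 26 must divide φ(29) = 29 − 1 = 28 = 2^2 · 7.
Divisors of 28: 1, 2, 4, 7, 14, 28.
Evaluate successive powers at the divisors of 28:
26^1 ≡ 26 (mod 29)
26^2 ≡ 9 (mod 29)
26^4 ≡ 23 (mod 29)
26^7 ≡ 17 (mod 29)
26^14 ≡ 28 (mod 29)
26^28 ≡ 1 (mod 29) ✓
Therefore the multiplicative order of 26 modulo 29 is 28.

28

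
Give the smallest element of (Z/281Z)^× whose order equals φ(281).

3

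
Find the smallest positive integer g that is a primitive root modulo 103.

5

φ(103) = 103 − 1 = 102 = 2 · 3 · 17.
g is a primitive root iff g^(102/q) ≢ 1 (mod 103) for each prime q ∈ {2, 3, 17}.
g = 2: 2^51 ≡ 1 — hits 1, so not a primitive root.
g = 3: 3^51 ≡ 102; 3^34 ≡ 1 — hits 1, so not a primitive root.
g = 4: 4^51 ≡ 1 — hits 1, so not a primitive root.
g = 5: 5^51 ≡ 102; 5^34 ≡ 56; 5^6 ≡ 72 — none is 1, so 5 is a primitive root.
The smallest primitive root modulo 103 is 5.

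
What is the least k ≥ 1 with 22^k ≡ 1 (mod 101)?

The order of 22 must divide φ(101) = 101 − 1 = 100 = 2^2 · 5^2.
Divisors of 100: 1, 2, 4, 5, 10, 20, 25, 50, 100.
Evaluate successive powers at the divisors of 100:
22^1 ≡ 22 (mod 101)
22^2 ≡ 80 (mod 101)
22^4 ≡ 37 (mod 101)
22^5 ≡ 6 (mod 101)
22^10 ≡ 36 (mod 101)
22^20 ≡ 84 (mod 101)
22^25 ≡ 100 (mod 101)
22^50 ≡ 1 (mod 101) ✓
The smallest such exponent is 50, so the order of 22 is 50.

50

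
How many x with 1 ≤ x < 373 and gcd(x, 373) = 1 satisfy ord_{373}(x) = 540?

0

φ(373) = 373 − 1 = 372 = 2^2 · 3 · 31.
(Z/373Z)^× is cyclic (|G| = 372); a cyclic group of order m has exactly φ(d) elements of each order d | m, and none otherwise.
Since 540 ∤ 372, the count is 0.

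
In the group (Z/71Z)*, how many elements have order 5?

4

φ(71) = 71 − 1 = 70 = 2 · 5 · 7.
(Z/71Z)^× is cyclic (|G| = 70); a cyclic group of order m has exactly φ(d) elements of each order d | m, and none otherwise.
5 | 70, and φ(5) = 5 − 1 = 4.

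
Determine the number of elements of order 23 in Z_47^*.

φ(47) = 47 − 1 = 46 = 2 · 23.
Since (Z/47Z)^× is cyclic of order 46, the number of elements of order d is φ(d) when d | 46 and 0 otherwise.
23 | 46, and φ(23) = 23 − 1 = 22.

22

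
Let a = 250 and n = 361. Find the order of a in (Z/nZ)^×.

The order of 250 must divide φ(361) = φ(19^2) = 19·(19−1) = 342 = 2 · 3^2 · 19.
Divisors of 342: 1, 2, 3, 6, 9, 18, 19, 38, 57, 114, 171, 342.
Compute 250^d (mod 361) for the divisors d until we hit 1:
250^1 ≡ 250 (mod 361)
250^2 ≡ 47 (mod 361)
250^3 ≡ 198 (mod 361)
250^6 ≡ 216 (mod 361)
250^9 ≡ 170 (mod 361)
250^18 ≡ 20 (mod 361)
250^19 ≡ 307 (mod 361)
250^38 ≡ 28 (mod 361)
250^57 ≡ 293 (mod 361)
250^114 ≡ 292 (mod 361)
250^171 ≡ 360 (mod 361)
250^342 ≡ 1 (mod 361) ✓
The smallest such exponent is 342, so the order of 250 is 342.

342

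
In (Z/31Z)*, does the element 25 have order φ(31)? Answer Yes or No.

No

φ(31) = 31 − 1 = 30 = 2 · 3 · 5.
An element g generates (Z/31Z)^× iff g^(30/q) ≢ 1 (mod 31) for each prime q ∈ {2, 3, 5}.
25^15 ≡ 1 (mod 31)  [q = 2: ≡ 1 ✗]
25^10 ≡ 25 (mod 31)  [q = 3: ≢ 1 ✓]
25^6 ≡ 1 (mod 31)  [q = 5: ≡ 1 ✗]
The check at q = 2 fails, so 25 generates a proper subgroup.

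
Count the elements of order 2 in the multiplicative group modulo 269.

φ(269) = 269 − 1 = 268 = 2^2 · 67.
(Z/269Z)^× is cyclic (|G| = 268); a cyclic group of order m has exactly φ(d) elements of each order d | m, and none otherwise.
2 | 268, and φ(2) = 2 − 1 = 1.

1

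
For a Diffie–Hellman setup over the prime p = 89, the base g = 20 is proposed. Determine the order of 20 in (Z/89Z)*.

44

Since 20 ∈ (Z/89Z)^×, its order divides φ(89) = 89 − 1 = 88 = 2^3 · 11.
Divisors of 88: 1, 2, 4, 8, 11, 22, 44, 88.
Evaluate successive powers at the divisors of 88:
20^1 ≡ 20
20^2 ≡ 44
20^4 ≡ 67
20^8 ≡ 39
20^11 ≡ 55
20^22 ≡ 88
20^44 ≡ 1
Therefore the multiplicative order of 20 modulo 89 is 44.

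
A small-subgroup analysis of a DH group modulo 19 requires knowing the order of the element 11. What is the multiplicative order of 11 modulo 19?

ord(11) | φ(19) = 19 − 1 = 18 = 2 · 3^2.
Divisors of 18: 1, 2, 3, 6, 9, 18.
Evaluate successive powers at the divisors of 18:
11^1 ≡ 11 (mod 19)
11^2 ≡ 7 (mod 19)
11^3 ≡ 1 (mod 19) ✓
The smallest such exponent is 3, so the order of 11 is 3.

3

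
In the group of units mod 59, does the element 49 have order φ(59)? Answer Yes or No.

No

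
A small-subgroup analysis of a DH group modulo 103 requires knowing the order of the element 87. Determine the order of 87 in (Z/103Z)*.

102

The order of 87 must divide φ(103) = 103 − 1 = 102 = 2 · 3 · 17.
Divisors of 102: 1, 2, 3, 6, 17, 34, 51, 102.
Test each divisor d:
87^1 ≡ 87
87^2 ≡ 50
87^3 ≡ 24
87^6 ≡ 61
87^17 ≡ 47
87^34 ≡ 46
87^51 ≡ 102
87^102 ≡ 1
Therefore the multiplicative order of 87 modulo 103 is 102.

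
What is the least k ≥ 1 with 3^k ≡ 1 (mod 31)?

30

By Lagrange's theorem, ord_31(3) divides φ(31) = 31 − 1 = 30 = 2 · 3 · 5.
Divisors of 30: 1, 2, 3, 5, 6, 10, 15, 30.
Evaluate successive powers at the divisors of 30:
3^1 ≡ 3
3^2 ≡ 9
3^3 ≡ 27
3^5 ≡ 26
3^6 ≡ 16
3^10 ≡ 25
3^15 ≡ 30
3^30 ≡ 1
Therefore the multiplicative order of 3 modulo 31 is 30.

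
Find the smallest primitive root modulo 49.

φ(49) = φ(7^2) = 7·(7−1) = 42 = 2 · 3 · 7.
g is a primitive root iff g^(42/q) ≢ 1 (mod 49) for each prime q ∈ {2, 3, 7}.
g = 2: 2^21 ≡ 1 — hits 1, so not a primitive root.
g = 3: 3^21 ≡ 48; 3^14 ≡ 30; 3^6 ≡ 43 — none is 1, so 3 is a primitive root.
So 3 is the smallest generator of (Z/49Z)^×.

3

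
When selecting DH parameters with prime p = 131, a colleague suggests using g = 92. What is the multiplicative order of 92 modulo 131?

Since 92 ∈ (Z/131Z)^×, its order divides φ(131) = 131 − 1 = 130 = 2 · 5 · 13.
Divisors of 130: 1, 2, 5, 10, 13, 26, 65, 130.
Check 92^d mod 131 for each divisor in increasing order:
92^1 ≡ 92 (mod 131)
92^2 ≡ 80 (mod 131)
92^5 ≡ 86 (mod 131)
92^10 ≡ 60 (mod 131)
92^13 ≡ 130 (mod 131)
92^26 ≡ 1 (mod 131) ✓
Therefore the multiplicative order of 92 modulo 131 is 26.

26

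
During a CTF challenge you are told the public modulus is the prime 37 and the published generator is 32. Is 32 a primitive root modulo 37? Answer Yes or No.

Yes

φ(37) = 37 − 1 = 36 = 2^2 · 3^2.
32 is a primitive root mod 37 iff 32^(φ(37)/q) ≢ 1 for every prime q | φ(37), i.e. q ∈ {2, 3}.
32^18 ≡ 36 (mod 37)  [q = 2: ≢ 1 ✓]
32^12 ≡ 10 (mod 37)  [q = 3: ≢ 1 ✓]
Every test exponent gives a nontrivial residue, hence 32 generates the full group.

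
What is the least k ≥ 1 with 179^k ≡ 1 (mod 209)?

By Lagrange's theorem, ord_209(179) divides φ(209) = φ(11·19) = (11−1)·(19−1) = 10·18 = 180 = 2^2 · 3^2 · 5.
Divisors of 180: 1, 2, 3, 4, 5, 6, 9, 10, 12, 15, 18, 20, 30, 36, 45, 60, 90, 180.
Test each divisor d:
179^1 ≡ 179 (mod 209)
179^2 ≡ 64 (mod 209)
179^3 ≡ 170 (mod 209)
179^4 ≡ 125 (mod 209)
179^5 ≡ 12 (mod 209)
179^6 ≡ 58 (mod 209)
179^9 ≡ 37 (mod 209)
179^10 ≡ 144 (mod 209)
179^12 ≡ 20 (mod 209)
179^15 ≡ 56 (mod 209)
179^18 ≡ 115 (mod 209)
179^20 ≡ 45 (mod 209)
179^30 ≡ 1 (mod 209) ✓
The smallest such exponent is 30, so the order of 179 is 30.

30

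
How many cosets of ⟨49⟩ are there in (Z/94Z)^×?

2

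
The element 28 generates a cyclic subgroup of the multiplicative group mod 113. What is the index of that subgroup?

16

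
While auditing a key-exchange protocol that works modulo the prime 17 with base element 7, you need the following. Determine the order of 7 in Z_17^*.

By Lagrange's theorem, ord_17(7) divides φ(17) = 17 − 1 = 16 = 2^4.
Divisors of 16: 1, 2, 4, 8, 16.
Test each divisor d:
7^1 ≡ 7
7^2 ≡ 15
7^4 ≡ 4
7^8 ≡ 16
7^16 ≡ 1
Therefore the multiplicative order of 7 modulo 17 is 16.

16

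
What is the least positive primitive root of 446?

φ(446) = φ(2)·φ(223) = 1·222 = 222 = 2 · 3 · 37.
Test candidates g = 2, 3, … against the prime factors q ∈ {2, 3, 37} of φ(446): g is a generator iff g^(222/q) ≢ 1 for every such q.
g = 2: gcd(2, 446) = 2 > 1, not a unit — skip.
g = 3: 3^111 ≡ 445; 3^74 ≡ 183; 3^6 ≡ 283 — none is 1, so 3 is a primitive root.
So 3 is the smallest generator of (Z/446Z)^×.

3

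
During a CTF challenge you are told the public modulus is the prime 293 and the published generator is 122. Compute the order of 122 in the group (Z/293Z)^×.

292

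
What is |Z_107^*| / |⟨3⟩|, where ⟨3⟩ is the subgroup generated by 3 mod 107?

2

Since 3 ∈ (Z/107Z)^×, its order divides φ(107) = 107 − 1 = 106 = 2 · 53.
Divisors of 106: 1, 2, 53, 106.
Compute 3^d (mod 107) for the divisors d until we hit 1:
3^1 ≡ 3 (mod 107)
3^2 ≡ 9 (mod 107)
3^53 ≡ 1 (mod 107) ✓
So ord_107(3) = 53, hence |⟨3⟩| = 53.
The index is φ(107) / ord(3) = 106 / 53 = 2.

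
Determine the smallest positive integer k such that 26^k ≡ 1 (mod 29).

28

Since 26 ∈ (Z/29Z)^×, its order divides φ(29) = 29 − 1 = 28 = 2^2 · 7.
Divisors of 28: 1, 2, 4, 7, 14, 28.
Evaluate successive powers at the divisors of 28:
26^1 ≡ 26 (mod 29)
26^2 ≡ 9 (mod 29)
26^4 ≡ 23 (mod 29)
26^7 ≡ 17 (mod 29)
26^14 ≡ 28 (mod 29)
26^28 ≡ 1 (mod 29) ✓
The smallest such exponent is 28, so the order of 26 is 28.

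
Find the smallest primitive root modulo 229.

6

φ(229) = 229 − 1 = 228 = 2^2 · 3 · 19.
g is a primitive root iff g^(228/q) ≢ 1 (mod 229) for each prime q ∈ {2, 3, 19}.
g = 2: 2^114 ≡ 228; 2^76 ≡ 1 — hits 1, so not a primitive root.
g = 3: 3^114 ≡ 1 — hits 1, so not a primitive root.
g = 4: 4^114 ≡ 1 — hits 1, so not a primitive root.
g = 5: 5^114 ≡ 1 — hits 1, so not a primitive root.
g = 6: 6^114 ≡ 228; 6^76 ≡ 134; 6^12 ≡ 165 — none is 1, so 6 is a primitive root.
The smallest primitive root modulo 229 is 6.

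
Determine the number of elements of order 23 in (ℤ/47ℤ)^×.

φ(47) = 47 − 1 = 46 = 2 · 23.
(Z/47Z)^× is cyclic (|G| = 46); a cyclic group of order m has exactly φ(d) elements of each order d | m, and none otherwise.
23 | 46, and φ(23) = 23 − 1 = 22.

22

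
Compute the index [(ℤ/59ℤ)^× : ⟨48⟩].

2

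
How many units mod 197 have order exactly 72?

0

φ(197) = 197 − 1 = 196 = 2^2 · 7^2.
In a cyclic group of order 196, there are φ(d) elements of order d for each divisor d of 196, and zero for non-divisors.
Here 196 is not a multiple of 72, so there are no elements of order 72.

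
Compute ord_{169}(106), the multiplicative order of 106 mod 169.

ord(106) | φ(169) = φ(13^2) = 13·(13−1) = 156 = 2^2 · 3 · 13.
Divisors of 156: 1, 2, 3, 4, 6, 12, 13, 26, 39, 52, 78, 156.
Check 106^d mod 169 for each divisor in increasing order:
106^1 ≡ 106
106^2 ≡ 82
106^3 ≡ 73
106^4 ≡ 133
106^6 ≡ 90
106^12 ≡ 157
106^13 ≡ 80
106^26 ≡ 147
106^39 ≡ 99
106^52 ≡ 146
106^78 ≡ 168
106^156 ≡ 1
Hence ord(106) = 156.

156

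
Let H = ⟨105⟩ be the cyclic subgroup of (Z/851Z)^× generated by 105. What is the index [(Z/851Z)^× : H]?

18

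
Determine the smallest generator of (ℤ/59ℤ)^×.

2

φ(59) = 59 − 1 = 58 = 2 · 29.
g is a primitive root iff g^(58/q) ≢ 1 (mod 59) for each prime q ∈ {2, 29}.
g = 2: 2^29 ≡ 58; 2^2 ≡ 4 — none is 1, so 2 is a primitive root.
The smallest primitive root modulo 59 is 2.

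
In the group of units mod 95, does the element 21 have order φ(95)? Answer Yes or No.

No

95 = 5 · 19 is a product of two distinct odd primes, so (Z/95Z)^× ≅ (Z/5Z)^× × (Z/19Z)^× is not cyclic.
No primitive root modulo 95 exists; in particular 21 is not one.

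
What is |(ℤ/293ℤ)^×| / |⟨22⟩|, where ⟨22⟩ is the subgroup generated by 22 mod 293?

4

Since 22 ∈ (Z/293Z)^×, its order divides φ(293) = 293 − 1 = 292 = 2^2 · 73.
Divisors of 292: 1, 2, 4, 73, 146, 292.
Evaluate successive powers at the divisors of 292:
22^1 ≡ 22 (mod 293)
22^2 ≡ 191 (mod 293)
22^4 ≡ 149 (mod 293)
22^73 ≡ 1 (mod 293) ✓
The order of 22 is 73, so the subgroup it generates has 73 elements.
Index = |(Z/293Z)^×| / |⟨22⟩| = 292 / 73 = 4.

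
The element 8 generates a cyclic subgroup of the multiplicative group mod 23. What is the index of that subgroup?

ord(8) | φ(23) = 23 − 1 = 22 = 2 · 11.
Divisors of 22: 1, 2, 11, 22.
Test each divisor d:
8^1 ≡ 8 (mod 23)
8^2 ≡ 18 (mod 23)
8^11 ≡ 1 (mod 23) ✓
Thus |⟨8⟩| = ord(8) = 11.
Index = |(Z/23Z)^×| / |⟨8⟩| = 22 / 11 = 2.

2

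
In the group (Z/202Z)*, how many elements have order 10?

4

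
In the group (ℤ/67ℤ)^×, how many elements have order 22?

10

φ(67) = 67 − 1 = 66 = 2 · 3 · 11.
In a cyclic group of order 66, there are φ(d) elements of order d for each divisor d of 66, and zero for non-divisors.
22 = 2 · 11 divides 66, and φ(22) = 10.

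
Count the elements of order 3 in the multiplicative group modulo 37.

φ(37) = 37 − 1 = 36 = 2^2 · 3^2.
(Z/37Z)^× is cyclic (|G| = 36); a cyclic group of order m has exactly φ(d) elements of each order d | m, and none otherwise.
3 | 36, and φ(3) = 3 − 1 = 2.

2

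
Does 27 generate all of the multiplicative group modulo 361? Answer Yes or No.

No

φ(361) = φ(19^2) = 19·(19−1) = 342 = 2 · 3^2 · 19.
It suffices to check that the order of 27 is not a proper divisor of 342: compute 27^(342/q) for q ∈ {2, 3, 19}.
27^171 ≡ 360 (mod 361)  [q = 2: ≢ 1 ✓]
27^114 ≡ 1 (mod 361)  [q = 3: ≡ 1 ✗]
27^18 ≡ 305 (mod 361)  [q = 19: ≢ 1 ✓]
Since 27^114 ≡ 1, the order of 27 divides 114 < 342, so 27 is not a primitive root.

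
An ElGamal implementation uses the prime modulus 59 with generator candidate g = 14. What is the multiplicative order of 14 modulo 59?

58

The order of 14 must divide φ(59) = 59 − 1 = 58 = 2 · 29.
Divisors of 58: 1, 2, 29, 58.
Test each divisor d:
14^1 ≡ 14 (mod 59)
14^2 ≡ 19 (mod 59)
14^29 ≡ 58 (mod 59)
14^58 ≡ 1 (mod 59) ✓
Therefore the multiplicative order of 14 modulo 59 is 58.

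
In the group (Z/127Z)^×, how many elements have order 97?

φ(127) = 127 − 1 = 126 = 2 · 3^2 · 7.
In a cyclic group of order 126, there are φ(d) elements of order d for each divisor d of 126, and zero for non-divisors.
97 does not divide 126, so no element of (Z/127Z)^× has order 97.

0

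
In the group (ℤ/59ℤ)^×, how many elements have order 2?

φ(59) = 59 − 1 = 58 = 2 · 29.
(Z/59Z)^× is cyclic (|G| = 58); a cyclic group of order m has exactly φ(d) elements of each order d | m, and none otherwise.
2 | 58, and φ(2) = 2 − 1 = 1.

1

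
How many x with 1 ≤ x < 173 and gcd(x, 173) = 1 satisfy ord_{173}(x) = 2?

1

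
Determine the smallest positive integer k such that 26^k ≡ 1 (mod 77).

By Lagrange's theorem, ord_77(26) divides φ(77) = φ(7·11) = (7−1)·(11−1) = 6·10 = 60 = 2^2 · 3 · 5.
Divisors of 60: 1, 2, 3, 4, 5, 6, 10, 12, 15, 20, 30, 60.
Check 26^d mod 77 for each divisor in increasing order:
26^1 ≡ 26 (mod 77)
26^2 ≡ 60 (mod 77)
26^3 ≡ 20 (mod 77)
26^4 ≡ 58 (mod 77)
26^5 ≡ 45 (mod 77)
26^6 ≡ 15 (mod 77)
26^10 ≡ 23 (mod 77)
26^12 ≡ 71 (mod 77)
26^15 ≡ 34 (mod 77)
26^20 ≡ 67 (mod 77)
26^30 ≡ 1 (mod 77) ✓
The smallest such exponent is 30, so the order of 26 is 30.

30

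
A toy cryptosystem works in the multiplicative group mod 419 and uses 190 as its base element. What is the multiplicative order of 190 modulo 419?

209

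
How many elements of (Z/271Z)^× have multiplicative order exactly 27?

18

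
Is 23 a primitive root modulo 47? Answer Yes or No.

Yes

φ(47) = 47 − 1 = 46 = 2 · 23.
Test 23^(46/q) mod 47 for each prime factor q of 46:
23^23 ≡ 46 (mod 47)  [q = 2: ≢ 1 ✓]
23^2 ≡ 12 (mod 47)  [q = 23: ≢ 1 ✓]
Every test exponent gives a nontrivial residue, hence 23 generates the full group.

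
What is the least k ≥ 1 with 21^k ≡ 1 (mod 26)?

4

Since 21 ∈ (Z/26Z)^×, its order divides φ(26) = φ(2)·φ(13) = 1·12 = 12 = 2^2 · 3.
Divisors of 12: 1, 2, 3, 4, 6, 12.
Compute 21^d (mod 26) for the divisors d until we hit 1:
21^1 ≡ 21 (mod 26)
21^2 ≡ 25 (mod 26)
21^3 ≡ 5 (mod 26)
21^4 ≡ 1 (mod 26) ✓
So ord_26(21) = 4.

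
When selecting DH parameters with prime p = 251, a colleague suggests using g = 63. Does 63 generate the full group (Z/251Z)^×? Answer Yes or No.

φ(251) = 251 − 1 = 250 = 2 · 5^3.
It suffices to check that the order of 63 is not a proper divisor of 250: compute 63^(250/q) for q ∈ {2, 5}.
63^125 ≡ 1 (mod 251)  [q = 2: ≡ 1 ✗]
63^50 ≡ 1 (mod 251)  [q = 5: ≡ 1 ✗]
The check at q = 2 fails, so 63 generates a proper subgroup.

No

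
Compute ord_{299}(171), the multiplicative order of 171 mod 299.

132

ord(171) | φ(299) = φ(13·23) = (13−1)·(23−1) = 12·22 = 264 = 2^3 · 3 · 11.
Divisors of 264: 1, 2, 3, 4, 6, 8, 11, 12, 22, 24, 33, 44, 66, 88, 132, 264.
Check 171^d mod 299 for each divisor in increasing order:
171^1 ≡ 171 (mod 299)
171^2 ≡ 238 (mod 299)
171^3 ≡ 34 (mod 299)
171^4 ≡ 133 (mod 299)
171^6 ≡ 259 (mod 299)
171^8 ≡ 48 (mod 299)
171^11 ≡ 137 (mod 299)
171^12 ≡ 105 (mod 299)
171^22 ≡ 231 (mod 299)
171^24 ≡ 261 (mod 299)
171^33 ≡ 252 (mod 299)
171^44 ≡ 139 (mod 299)
171^66 ≡ 116 (mod 299)
171^88 ≡ 185 (mod 299)
171^132 ≡ 1 (mod 299) ✓
Therefore the multiplicative order of 171 modulo 299 is 132.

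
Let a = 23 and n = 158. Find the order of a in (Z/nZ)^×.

3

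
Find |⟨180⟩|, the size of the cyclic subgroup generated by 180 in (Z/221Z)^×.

By Lagrange's theorem, ord_221(180) divides φ(221) = φ(13·17) = (13−1)·(17−1) = 12·16 = 192 = 2^6 · 3.
Divisors of 192: 1, 2, 3, 4, 6, 8, 12, 16, 24, 32, 48, 64, 96, 192.
Test each divisor d:
180^1 ≡ 180
180^2 ≡ 134
180^3 ≡ 31
180^4 ≡ 55
180^6 ≡ 77
180^8 ≡ 152
180^12 ≡ 183
180^16 ≡ 120
180^24 ≡ 118
180^32 ≡ 35
180^48 ≡ 1
Hence ord(180) = 48.

48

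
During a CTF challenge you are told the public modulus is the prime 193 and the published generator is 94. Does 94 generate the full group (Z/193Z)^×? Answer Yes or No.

No

φ(193) = 193 − 1 = 192 = 2^6 · 3.
It suffices to check that the order of 94 is not a proper divisor of 192: compute 94^(192/q) for q ∈ {2, 3}.
94^96 ≡ 192 (mod 193)  [q = 2: ≢ 1 ✓]
94^64 ≡ 1 (mod 193)  [q = 3: ≡ 1 ✗]
The check at q = 3 fails, so 94 generates a proper subgroup.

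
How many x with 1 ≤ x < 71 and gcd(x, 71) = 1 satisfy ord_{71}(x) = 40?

0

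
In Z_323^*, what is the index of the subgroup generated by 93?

4

ord(93) | φ(323) = φ(17·19) = (17−1)·(19−1) = 16·18 = 288 = 2^5 · 3^2.
Divisors of 288: 1, 2, 3, 4, 6, 8, 9, 12, 16, 18, 24, 32, 36, 48, 72, 96, 144, 288.
Test each divisor d:
93^1 ≡ 93 (mod 323)
93^2 ≡ 251 (mod 323)
93^3 ≡ 87 (mod 323)
93^4 ≡ 16 (mod 323)
93^6 ≡ 140 (mod 323)
93^8 ≡ 256 (mod 323)
93^9 ≡ 229 (mod 323)
93^12 ≡ 220 (mod 323)
93^16 ≡ 290 (mod 323)
93^18 ≡ 115 (mod 323)
93^24 ≡ 273 (mod 323)
93^32 ≡ 120 (mod 323)
93^36 ≡ 305 (mod 323)
93^48 ≡ 239 (mod 323)
93^72 ≡ 1 (mod 323) ✓
Thus |⟨93⟩| = ord(93) = 72.
The index is φ(323) / ord(93) = 288 / 72 = 4.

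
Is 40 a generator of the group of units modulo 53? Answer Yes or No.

φ(53) = 53 − 1 = 52 = 2^2 · 13.
Test 40^(52/q) mod 53 for each prime factor q of 52:
40^26 ≡ 1 (mod 53)  [q = 2: ≡ 1 ✗]
40^4 ≡ 47 (mod 53)  [q = 13: ≢ 1 ✓]
40^26 ≡ 1 shows ord(40) | 26, strictly less than φ(53); not a primitive root.

No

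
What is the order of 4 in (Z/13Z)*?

6

ord(4) | φ(13) = 13 − 1 = 12 = 2^2 · 3.
Divisors of 12: 1, 2, 3, 4, 6, 12.
Evaluate successive powers at the divisors of 12:
4^1 ≡ 4 (mod 13)
4^2 ≡ 3 (mod 13)
4^3 ≡ 12 (mod 13)
4^4 ≡ 9 (mod 13)
4^6 ≡ 1 (mod 13) ✓
Hence ord(4) = 6.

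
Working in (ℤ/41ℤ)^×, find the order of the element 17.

40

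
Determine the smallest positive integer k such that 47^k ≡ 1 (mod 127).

The order of 47 must divide φ(127) = 127 − 1 = 126 = 2 · 3^2 · 7.
Divisors of 126: 1, 2, 3, 6, 7, 9, 14, 18, 21, 42, 63, 126.
Compute 47^d (mod 127) for the divisors d until we hit 1:
47^1 ≡ 47
47^2 ≡ 50
47^3 ≡ 64
47^6 ≡ 32
47^7 ≡ 107
47^9 ≡ 16
47^14 ≡ 19
47^18 ≡ 2
47^21 ≡ 1
So ord_127(47) = 21.

21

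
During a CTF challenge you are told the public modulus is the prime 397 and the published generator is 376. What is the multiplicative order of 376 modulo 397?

396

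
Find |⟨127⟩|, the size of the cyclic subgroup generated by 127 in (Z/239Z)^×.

119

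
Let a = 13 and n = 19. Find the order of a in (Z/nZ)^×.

18

ord(13) | φ(19) = 19 − 1 = 18 = 2 · 3^2.
Divisors of 18: 1, 2, 3, 6, 9, 18.
Check 13^d mod 19 for each divisor in increasing order:
13^1 ≡ 13
13^2 ≡ 17
13^3 ≡ 12
13^6 ≡ 11
13^9 ≡ 18
13^18 ≡ 1
Therefore the multiplicative order of 13 modulo 19 is 18.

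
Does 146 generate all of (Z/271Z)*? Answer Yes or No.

φ(271) = 271 − 1 = 270 = 2 · 3^3 · 5.
It suffices to check that the order of 146 is not a proper divisor of 270: compute 146^(270/q) for q ∈ {2, 3, 5}.
146^135 ≡ 270 (mod 271)  [q = 2: ≢ 1 ✓]
146^90 ≡ 1 (mod 271)  [q = 3: ≡ 1 ✗]
146^54 ≡ 1 (mod 271)  [q = 5: ≡ 1 ✗]
146^90 ≡ 1 shows ord(146) | 90, strictly less than φ(271); not a primitive root.

No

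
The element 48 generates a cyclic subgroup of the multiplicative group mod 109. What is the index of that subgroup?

ord(48) | φ(109) = 109 − 1 = 108 = 2^2 · 3^3.
Divisors of 108: 1, 2, 3, 4, 6, 9, 12, 18, 27, 36, 54, 108.
Evaluate successive powers at the divisors of 108:
48^1 ≡ 48 (mod 109)
48^2 ≡ 15 (mod 109)
48^3 ≡ 66 (mod 109)
48^4 ≡ 7 (mod 109)
48^6 ≡ 105 (mod 109)
48^9 ≡ 63 (mod 109)
48^12 ≡ 16 (mod 109)
48^18 ≡ 45 (mod 109)
48^27 ≡ 1 (mod 109) ✓
Thus |⟨48⟩| = ord(48) = 27.
The index is φ(109) / ord(48) = 108 / 27 = 4.

4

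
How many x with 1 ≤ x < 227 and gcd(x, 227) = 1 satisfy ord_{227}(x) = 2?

φ(227) = 227 − 1 = 226 = 2 · 113.
(Z/227Z)^× is cyclic (|G| = 226); a cyclic group of order m has exactly φ(d) elements of each order d | m, and none otherwise.
2 | 226, and φ(2) = 2 − 1 = 1.

1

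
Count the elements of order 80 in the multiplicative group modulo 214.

φ(214) = φ(2)·φ(107) = 1·106 = 106 = 2 · 53.
In a cyclic group of order 106, there are φ(d) elements of order d for each divisor d of 106, and zero for non-divisors.
Here 106 is not a multiple of 80, so there are no elements of order 80.

0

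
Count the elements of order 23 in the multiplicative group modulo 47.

22

φ(47) = 47 − 1 = 46 = 2 · 23.
(Z/47Z)^× is cyclic (|G| = 46); a cyclic group of order m has exactly φ(d) elements of each order d | m, and none otherwise.
23 | 46, and φ(23) = 23 − 1 = 22.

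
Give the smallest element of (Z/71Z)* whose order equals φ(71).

7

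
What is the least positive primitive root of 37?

2

φ(37) = 37 − 1 = 36 = 2^2 · 3^2.
g is a primitive root iff g^(36/q) ≢ 1 (mod 37) for each prime q ∈ {2, 3}.
g = 2: 2^18 ≡ 36; 2^12 ≡ 26 — none is 1, so 2 is a primitive root.
So 2 is the smallest generator of (Z/37Z)^×.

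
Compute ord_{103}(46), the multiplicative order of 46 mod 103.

3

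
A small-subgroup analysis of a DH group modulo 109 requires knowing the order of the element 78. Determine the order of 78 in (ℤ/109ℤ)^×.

ord(78) | φ(109) = 109 − 1 = 108 = 2^2 · 3^3.
Divisors of 108: 1, 2, 3, 4, 6, 9, 12, 18, 27, 36, 54, 108.
Evaluate successive powers at the divisors of 108:
78^1 ≡ 78 (mod 109)
78^2 ≡ 89 (mod 109)
78^3 ≡ 75 (mod 109)
78^4 ≡ 73 (mod 109)
78^6 ≡ 66 (mod 109)
78^9 ≡ 45 (mod 109)
78^12 ≡ 105 (mod 109)
78^18 ≡ 63 (mod 109)
78^27 ≡ 1 (mod 109) ✓
So ord_109(78) = 27.

27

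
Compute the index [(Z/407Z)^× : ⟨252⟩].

20

Since 252 ∈ (Z/407Z)^×, its order divides φ(407) = φ(11·37) = (11−1)·(37−1) = 10·36 = 360 = 2^3 · 3^2 · 5.
Divisors of 360: 1, 2, 3, 4, 5, 6, 8, 9, 10, 12, 15, 18, 20, 24, 30, 36, 40, 45, 60, 72, 90, 120, 180, 360.
Test each divisor d:
252^1 ≡ 252 (mod 407)
252^2 ≡ 12 (mod 407)
252^3 ≡ 175 (mod 407)
252^4 ≡ 144 (mod 407)
252^5 ≡ 65 (mod 407)
252^6 ≡ 100 (mod 407)
252^8 ≡ 386 (mod 407)
252^9 ≡ 406 (mod 407)
252^10 ≡ 155 (mod 407)
252^12 ≡ 232 (mod 407)
252^15 ≡ 307 (mod 407)
252^18 ≡ 1 (mod 407) ✓
So ord_407(252) = 18, hence |⟨252⟩| = 18.
Index = |(Z/407Z)^×| / |⟨252⟩| = 360 / 18 = 20.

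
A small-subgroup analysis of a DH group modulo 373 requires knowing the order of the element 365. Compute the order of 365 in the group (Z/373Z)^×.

124

By Lagrange's theorem, ord_373(365) divides φ(373) = 373 − 1 = 372 = 2^2 · 3 · 31.
Divisors of 372: 1, 2, 3, 4, 6, 12, 31, 62, 93, 124, 186, 372.
Check 365^d mod 373 for each divisor in increasing order:
365^1 ≡ 365
365^2 ≡ 64
365^3 ≡ 234
365^4 ≡ 366
365^6 ≡ 298
365^12 ≡ 30
365^31 ≡ 269
365^62 ≡ 372
365^93 ≡ 104
365^124 ≡ 1
Therefore the multiplicative order of 365 modulo 373 is 124.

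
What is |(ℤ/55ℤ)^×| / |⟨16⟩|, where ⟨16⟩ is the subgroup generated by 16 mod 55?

The order of 16 must divide φ(55) = φ(5·11) = (5−1)·(11−1) = 4·10 = 40 = 2^3 · 5.
Divisors of 40: 1, 2, 4, 5, 8, 10, 20, 40.
Check 16^d mod 55 for each divisor in increasing order:
16^1 ≡ 16
16^2 ≡ 36
16^4 ≡ 31
16^5 ≡ 1
So ord_55(16) = 5, hence |⟨16⟩| = 5.
The index is φ(55) / ord(16) = 40 / 5 = 8.

8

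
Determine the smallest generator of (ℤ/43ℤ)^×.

3

φ(43) = 43 − 1 = 42 = 2 · 3 · 7.
Test candidates g = 2, 3, … against the prime factors q ∈ {2, 3, 7} of φ(43): g is a generator iff g^(42/q) ≢ 1 for every such q.
g = 2: 2^21 ≡ 42; 2^14 ≡ 1 — hits 1, so not a primitive root.
g = 3: 3^21 ≡ 42; 3^14 ≡ 36; 3^6 ≡ 41 — none is 1, so 3 is a primitive root.
The smallest primitive root modulo 43 is 3.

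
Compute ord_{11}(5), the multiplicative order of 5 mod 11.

5

The order of 5 must divide φ(11) = 11 − 1 = 10 = 2 · 5.
Divisors of 10: 1, 2, 5, 10.
Evaluate successive powers at the divisors of 10:
5^1 ≡ 5
5^2 ≡ 3
5^5 ≡ 1
The smallest such exponent is 5, so the order of 5 is 5.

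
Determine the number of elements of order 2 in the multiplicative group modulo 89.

1

φ(89) = 89 − 1 = 88 = 2^3 · 11.
(Z/89Z)^× is cyclic (|G| = 88); a cyclic group of order m has exactly φ(d) elements of each order d | m, and none otherwise.
2 | 88, and φ(2) = 2 − 1 = 1.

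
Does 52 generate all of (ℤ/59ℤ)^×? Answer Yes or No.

Yes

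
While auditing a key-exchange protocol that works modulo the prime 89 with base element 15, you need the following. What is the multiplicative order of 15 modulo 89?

88

ord(15) | φ(89) = 89 − 1 = 88 = 2^3 · 11.
Divisors of 88: 1, 2, 4, 8, 11, 22, 44, 88.
Compute 15^d (mod 89) for the divisors d until we hit 1:
15^1 ≡ 15
15^2 ≡ 47
15^4 ≡ 73
15^8 ≡ 78
15^11 ≡ 77
15^22 ≡ 55
15^44 ≡ 88
15^88 ≡ 1
Therefore the multiplicative order of 15 modulo 89 is 88.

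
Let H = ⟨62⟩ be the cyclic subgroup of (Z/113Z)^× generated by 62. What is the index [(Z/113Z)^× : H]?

The order of 62 must divide φ(113) = 113 − 1 = 112 = 2^4 · 7.
Divisors of 112: 1, 2, 4, 7, 8, 14, 16, 28, 56, 112.
Compute 62^d (mod 113) for the divisors d until we hit 1:
62^1 ≡ 62 (mod 113)
62^2 ≡ 2 (mod 113)
62^4 ≡ 4 (mod 113)
62^7 ≡ 44 (mod 113)
62^8 ≡ 16 (mod 113)
62^14 ≡ 15 (mod 113)
62^16 ≡ 30 (mod 113)
62^28 ≡ 112 (mod 113)
62^56 ≡ 1 (mod 113) ✓
The order of 62 is 56, so the subgroup it generates has 56 elements.
[(Z/113Z)^× : ⟨62⟩] = 112/56 = 2.

2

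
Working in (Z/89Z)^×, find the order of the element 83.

88

By Lagrange's theorem, ord_89(83) divides φ(89) = 89 − 1 = 88 = 2^3 · 11.
Divisors of 88: 1, 2, 4, 8, 11, 22, 44, 88.
Test each divisor d:
83^1 ≡ 83 (mod 89)
83^2 ≡ 36 (mod 89)
83^4 ≡ 50 (mod 89)
83^8 ≡ 8 (mod 89)
83^11 ≡ 52 (mod 89)
83^22 ≡ 34 (mod 89)
83^44 ≡ 88 (mod 89)
83^88 ≡ 1 (mod 89) ✓
The smallest such exponent is 88, so the order of 83 is 88.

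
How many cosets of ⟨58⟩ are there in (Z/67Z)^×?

The order of 58 must divide φ(67) = 67 − 1 = 66 = 2 · 3 · 11.
Divisors of 66: 1, 2, 3, 6, 11, 22, 33, 66.
Check 58^d mod 67 for each divisor in increasing order:
58^1 ≡ 58
58^2 ≡ 14
58^3 ≡ 8
58^6 ≡ 64
58^11 ≡ 66
58^22 ≡ 1
The order of 58 is 22, so the subgroup it generates has 22 elements.
The index is φ(67) / ord(58) = 66 / 22 = 3.

3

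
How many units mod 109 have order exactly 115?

φ(109) = 109 − 1 = 108 = 2^2 · 3^3.
Since (Z/109Z)^× is cyclic of order 108, the number of elements of order d is φ(d) when d | 108 and 0 otherwise.
Here 108 is not a multiple of 115, so there are no elements of order 115.

0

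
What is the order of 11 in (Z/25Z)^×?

Since 11 ∈ (Z/25Z)^×, its order divides φ(25) = φ(5^2) = 5·(5−1) = 20 = 2^2 · 5.
Divisors of 20: 1, 2, 4, 5, 10, 20.
Test each divisor d:
11^1 ≡ 11 (mod 25)
11^2 ≡ 21 (mod 25)
11^4 ≡ 16 (mod 25)
11^5 ≡ 1 (mod 25) ✓
So ord_25(11) = 5.

5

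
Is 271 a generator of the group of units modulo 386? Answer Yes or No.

Yes

φ(386) = φ(2)·φ(193) = 1·192 = 192 = 2^6 · 3.
An element g generates (Z/386Z)^× iff g^(192/q) ≢ 1 (mod 386) for each prime q ∈ {2, 3}.
271^96 ≡ 385 (mod 386)  [q = 2: ≢ 1 ✓]
271^64 ≡ 277 (mod 386)  [q = 3: ≢ 1 ✓]
None equal 1, so ord_386(271) = 192: 271 is a primitive root.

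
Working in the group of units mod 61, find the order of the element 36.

30

The order of 36 must divide φ(61) = 61 − 1 = 60 = 2^2 · 3 · 5.
Divisors of 60: 1, 2, 3, 4, 5, 6, 10, 12, 15, 20, 30, 60.
Compute 36^d (mod 61) for the divisors d until we hit 1:
36^1 ≡ 36 (mod 61)
36^2 ≡ 15 (mod 61)
36^3 ≡ 52 (mod 61)
36^4 ≡ 42 (mod 61)
36^5 ≡ 48 (mod 61)
36^6 ≡ 20 (mod 61)
36^10 ≡ 47 (mod 61)
36^12 ≡ 34 (mod 61)
36^15 ≡ 60 (mod 61)
36^20 ≡ 13 (mod 61)
36^30 ≡ 1 (mod 61) ✓
So ord_61(36) = 30.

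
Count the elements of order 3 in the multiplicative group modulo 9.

φ(9) = φ(3^2) = 3·(3−1) = 6 = 2 · 3.
In a cyclic group of order 6, there are φ(d) elements of order d for each divisor d of 6, and zero for non-divisors.
3 | 6, and φ(3) = 3 − 1 = 2.

2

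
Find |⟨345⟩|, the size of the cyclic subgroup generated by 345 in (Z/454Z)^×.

226

By Lagrange's theorem, ord_454(345) divides φ(454) = φ(2)·φ(227) = 1·226 = 226 = 2 · 113.
Divisors of 226: 1, 2, 113, 226.
Compute 345^d (mod 454) for the divisors d until we hit 1:
345^1 ≡ 345
345^2 ≡ 77
345^113 ≡ 453
345^226 ≡ 1
So ord_454(345) = 226.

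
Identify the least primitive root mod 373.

2

φ(373) = 373 − 1 = 372 = 2^2 · 3 · 31.
g is a primitive root iff g^(372/q) ≢ 1 (mod 373) for each prime q ∈ {2, 3, 31}.
g = 2: 2^186 ≡ 372; 2^124 ≡ 284; 2^12 ≡ 366 — none is 1, so 2 is a primitive root.
So 2 is the smallest generator of (Z/373Z)^×.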